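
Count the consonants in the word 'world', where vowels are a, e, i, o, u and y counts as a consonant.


Consonants in 'world': w, r, l, d = 4 consonants.

4


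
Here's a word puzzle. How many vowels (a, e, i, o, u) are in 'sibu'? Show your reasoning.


Vowels in 'sibu': i, u = 2 vowels.

2


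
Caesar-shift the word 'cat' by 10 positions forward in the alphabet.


Shift each letter by 10: c -> m, a -> k, t -> d. Result: 'mkd'.

mkd


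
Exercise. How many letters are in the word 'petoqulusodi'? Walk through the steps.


Spell out 'petoqulusodi' and number each letter: p(1), e(2), t(3), o(4), q(5), u(6), l(7), u(8), s(9), o(10), d(11), i(12). Total: 12 letters.

12


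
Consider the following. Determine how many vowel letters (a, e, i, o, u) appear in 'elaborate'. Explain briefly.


Vowels in 'elaborate': e, a, o, a, e = 5 vowels.

5


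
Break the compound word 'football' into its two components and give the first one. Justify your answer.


Split 'football' into 'foot' + 'ball'. The first part is 'foot'.

foot


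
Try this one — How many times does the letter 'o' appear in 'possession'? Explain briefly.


Letter 'o' in 'possession': found at position(s) 2, 9 = 2 occurrence(s).

2


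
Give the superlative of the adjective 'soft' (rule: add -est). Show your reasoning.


Apply superlative formation (add -est): 'soft' -> 'softest'.

softest


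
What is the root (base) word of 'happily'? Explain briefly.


Remove suffix '-ly' from 'happily' to get root 'happy'.

happy


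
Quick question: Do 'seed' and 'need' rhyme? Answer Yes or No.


Rime (stressed vowel + following sounds) of 'seed': -eed = /iːd/
Rime of 'need': -eed = /iːd/
/iːd/ and /iːd/ are the same ending sound, so the words rhyme.

Yes


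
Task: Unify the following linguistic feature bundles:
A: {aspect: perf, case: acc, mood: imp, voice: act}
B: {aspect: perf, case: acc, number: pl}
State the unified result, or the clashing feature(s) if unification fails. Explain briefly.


Compare features:
aspect: A=perf vs B=perf -> unified: perf
case: A=acc vs B=acc -> unified: acc
mood: A=imp vs B=_ -> unified: imp
number: A=_ vs B=pl -> unified: pl
voice: A=act vs B=_ -> unified: act
No clashes found.

Unified: {aspect: perf, case: acc, mood: imp, number: pl, voice: act}


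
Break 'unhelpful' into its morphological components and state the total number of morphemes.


Step 1: Identify prefix: 'un' (meaning: not/reverse)
Step 2: Identify root: 'help'
Step 3: Identify suffix(es): 'ful'
Decomposition: un- (prefix: not/reverse) + help (root) + -ful (suffix: full of)
Total morphemes: 3

3 morphemes (un- (prefix: not/reverse) + help (root) + -ful (suffix: full of))


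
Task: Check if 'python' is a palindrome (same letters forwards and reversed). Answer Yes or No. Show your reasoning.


Forward: 'python'
Reversed: 'nohtyp'
They differ.

No


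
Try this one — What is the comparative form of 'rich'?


Apply comparative formation (add -er): 'rich' -> 'richer'.

richer


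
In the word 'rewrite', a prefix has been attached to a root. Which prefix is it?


The word 'rewrite' = 're' (prefix) + 'write' (root). The prefix is 're'.

re


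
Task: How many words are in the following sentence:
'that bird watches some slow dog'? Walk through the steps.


Split into words: that | bird | watches | some | slow | dog = 6 words.

6


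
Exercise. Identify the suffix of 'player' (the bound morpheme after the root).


The word 'player' = 'play' (root) + '-er' (suffix). The suffix is '-er'.

er


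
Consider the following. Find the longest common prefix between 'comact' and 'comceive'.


Compare from the start: 3 characters match: 'com'. Mismatch at position 4: 'a' vs 'c'.

com


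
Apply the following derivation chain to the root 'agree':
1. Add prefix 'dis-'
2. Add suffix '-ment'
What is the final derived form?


Step 1: Add prefix 'dis-' to 'agree' = 'disagree'
Step 2: Add suffix '-ment' to 'disagree' = 'disagreement'

disagreement


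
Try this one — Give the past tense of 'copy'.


Apply rule: Change -y to -ied. 'copy' becomes 'copied'.

copied


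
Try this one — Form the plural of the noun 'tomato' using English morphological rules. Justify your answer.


Apply rule: Add -es (consonant + o). 'tomato' becomes 'tomatoes'.

tomatoes


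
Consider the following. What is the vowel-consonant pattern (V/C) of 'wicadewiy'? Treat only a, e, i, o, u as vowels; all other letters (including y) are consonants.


Letter mapping: w = C, i = V, c = C, a = V, d = C, e = V, w = C, i = V, y = C.

CVCVCVCVC


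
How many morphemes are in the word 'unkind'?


Decomposition: un- (prefix) + kind (root) = 2 morpheme(s)

2 morphemes


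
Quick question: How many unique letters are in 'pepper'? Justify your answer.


Unique letters in 'pepper': {e, p, r} = 3 distinct letters.

3


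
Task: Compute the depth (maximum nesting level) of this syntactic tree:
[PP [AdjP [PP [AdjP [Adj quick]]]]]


Count bracket nesting levels:
'[' at pos 0: depth = 1
'[' at pos 4: depth = 2
'[' at pos 10: depth = 3
'[' at pos 14: depth = 4
'[' at pos 20: depth = 5
Maximum depth reached: 5

5


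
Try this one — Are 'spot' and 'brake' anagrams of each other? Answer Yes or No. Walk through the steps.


Sorted letters of 'spot': 'opst'
Sorted letters of 'brake': 'abekr'
They do not match.

No


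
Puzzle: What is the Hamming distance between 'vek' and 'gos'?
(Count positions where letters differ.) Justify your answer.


Alignment:
Position 1: 'v' vs 'g' = DIFFER
Position 2: 'e' vs 'o' = DIFFER
Position 3: 'k' vs 's' = DIFFER
Total differences: 3

3


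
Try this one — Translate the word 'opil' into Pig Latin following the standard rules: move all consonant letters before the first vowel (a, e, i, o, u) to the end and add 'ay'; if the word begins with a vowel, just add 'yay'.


'opil' starts with a vowel, so add 'yay': 'opilyay'.

opilyay


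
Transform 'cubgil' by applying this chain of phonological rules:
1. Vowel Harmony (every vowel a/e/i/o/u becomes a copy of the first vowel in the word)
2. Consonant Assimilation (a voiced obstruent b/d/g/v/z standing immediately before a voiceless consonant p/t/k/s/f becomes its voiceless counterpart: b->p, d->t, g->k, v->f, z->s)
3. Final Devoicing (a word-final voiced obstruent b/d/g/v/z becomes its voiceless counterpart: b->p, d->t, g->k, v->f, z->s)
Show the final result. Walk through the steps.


Starting form: 'cubgil'
Rule 1: Vowel Harmony: all vowels become 'u' (matching first vowel). 'cubgil' -> 'cubgul'
Rule 2: Consonant Assimilation: no voiced obstruent (b/d/g/v/z) stands immediately before a voiceless consonant (p/t/k/s/f). No change.
Rule 3: Final Devoicing: final consonant 'l' is not one of the voiced obstruents b/d/g/v/z. No change.
Final form: 'cubgul'

cubgul


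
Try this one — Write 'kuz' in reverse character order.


Reverse 'kuz' character by character: 'zuk'.

zuk


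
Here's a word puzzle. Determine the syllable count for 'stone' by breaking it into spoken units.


Break 'stone' into syllables: stone -> stone = 1 syllable

1 syllable


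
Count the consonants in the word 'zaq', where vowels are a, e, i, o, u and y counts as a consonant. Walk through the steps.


Consonants in 'zaq': z, q = 2 consonants.

2


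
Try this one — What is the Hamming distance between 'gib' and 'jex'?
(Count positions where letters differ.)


Alignment:
Position 1: 'g' vs 'j' = DIFFER
Position 2: 'i' vs 'e' = DIFFER
Position 3: 'b' vs 'x' = DIFFER
Total differences: 3

3


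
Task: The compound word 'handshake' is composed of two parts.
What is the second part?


Split 'handshake' into 'hand' + 'shake'. The second part is 'shake'.

shake


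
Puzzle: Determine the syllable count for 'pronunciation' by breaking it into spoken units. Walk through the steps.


Break 'pronunciation' into syllables: pro-nun-ci-a-tion -> pro | nun | ci | a | tion = 5 syllables

5 syllables


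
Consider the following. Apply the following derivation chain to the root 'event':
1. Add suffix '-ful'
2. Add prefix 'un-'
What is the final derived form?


Step 1: Add suffix '-ful' to 'event' = 'eventful'
Step 2: Add prefix 'un-' to 'eventful' = 'uneventful'

uneventful


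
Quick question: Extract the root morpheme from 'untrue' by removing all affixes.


Remove prefix 'un' from 'untrue' to get root 'true'.

true


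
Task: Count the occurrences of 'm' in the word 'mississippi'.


Letter 'm' in 'mississippi': found at position(s) 1 = 1 occurrence(s).

1


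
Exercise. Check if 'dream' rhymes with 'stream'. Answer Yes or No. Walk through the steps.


Rime (stressed vowel + following sounds) of 'dream': -eam = /iːm/
Rime of 'stream': -eam = /iːm/
/iːm/ and /iːm/ are the same ending sound, so the words rhyme.

Yes


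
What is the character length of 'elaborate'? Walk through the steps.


Spell out 'elaborate' and number each letter: e(1), l(2), a(3), b(4), o(5), r(6), a(7), t(8), e(9). Total: 9 letters.

9


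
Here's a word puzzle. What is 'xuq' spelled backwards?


Reverse 'xuq' character by character: 'qux'.

qux


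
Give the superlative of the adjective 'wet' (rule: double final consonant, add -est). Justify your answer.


Apply superlative formation (double final consonant, add -est): 'wet' -> 'wettest'.

wettest


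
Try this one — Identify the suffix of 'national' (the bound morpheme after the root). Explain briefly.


The word 'national' = 'nation' (root) + '-al' (suffix). The suffix is '-al'.

al


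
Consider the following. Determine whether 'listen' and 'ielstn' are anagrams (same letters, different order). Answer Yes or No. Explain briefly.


Sorted letters of 'listen': 'eilnst'
Sorted letters of 'ielstn': 'eilnst'
They match.

Yes


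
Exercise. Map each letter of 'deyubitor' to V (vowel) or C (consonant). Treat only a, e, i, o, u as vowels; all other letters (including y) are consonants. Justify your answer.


Letter mapping: d = C, e = V, y = C, u = V, b = C, i = V, t = C, o = V, r = C.

CVCVCVCVC


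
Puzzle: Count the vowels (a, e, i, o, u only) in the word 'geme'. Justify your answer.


Vowels in 'geme': e, e = 2 vowels.

2


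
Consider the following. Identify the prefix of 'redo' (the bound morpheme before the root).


The word 'redo' = 're' (prefix) + 'do' (root). The prefix is 're'.

re


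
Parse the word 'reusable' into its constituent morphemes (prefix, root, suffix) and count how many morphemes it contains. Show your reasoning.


Step 1: Identify prefix: 're' (meaning: again)
Step 2: Identify root: 'use'
Step 3: Identify suffix(es): 'able'
Decomposition: re- (prefix: again) + use (root) + -able (suffix: capable of)
Total morphemes: 3

3 morphemes (re- (prefix: again) + use (root) + -able (suffix: capable of))


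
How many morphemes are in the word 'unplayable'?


Decomposition: un- (prefix) + play (root) + -able (suffix) = 3 morpheme(s)

3 morphemes


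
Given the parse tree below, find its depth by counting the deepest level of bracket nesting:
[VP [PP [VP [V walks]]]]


Count bracket nesting levels:
'[' at pos 0: depth = 1
'[' at pos 4: depth = 2
'[' at pos 8: depth = 3
'[' at pos 12: depth = 4
Maximum depth reached: 4

4


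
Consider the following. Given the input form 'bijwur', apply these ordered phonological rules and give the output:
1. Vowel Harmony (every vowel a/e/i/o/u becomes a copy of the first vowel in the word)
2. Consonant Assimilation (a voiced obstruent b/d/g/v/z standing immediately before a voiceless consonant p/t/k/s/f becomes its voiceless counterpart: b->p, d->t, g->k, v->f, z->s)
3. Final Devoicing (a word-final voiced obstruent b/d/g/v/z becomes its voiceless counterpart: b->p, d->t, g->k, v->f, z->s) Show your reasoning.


Starting form: 'bijwur'
Rule 1: Vowel Harmony: all vowels become 'i' (matching first vowel). 'bijwur' -> 'bijwir'
Rule 2: Consonant Assimilation: no voiced obstruent (b/d/g/v/z) stands immediately before a voiceless consonant (p/t/k/s/f). No change.
Rule 3: Final Devoicing: final consonant 'r' is not one of the voiced obstruents b/d/g/v/z. No change.
Final form: 'bijwir'

bijwir


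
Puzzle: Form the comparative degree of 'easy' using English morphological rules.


Apply comparative formation (consonant + y: change y to i, add -er): 'easy' -> 'easier'.

easier


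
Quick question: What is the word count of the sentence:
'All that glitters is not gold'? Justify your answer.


Split into words: All | that | glitters | is | not | gold = 6 words.

6


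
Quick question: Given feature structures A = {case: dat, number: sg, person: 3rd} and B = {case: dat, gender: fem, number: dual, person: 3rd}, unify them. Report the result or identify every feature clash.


Compare features:
case: A=dat vs B=dat -> unified: dat
gender: A=_ vs B=fem -> unified: fem
number: A=sg vs B=dual -> CLASH
person: A=3rd vs B=3rd -> unified: 3rd
Clash detected on feature 'number' (sg vs dual); unification fails.

CLASH on 'number' (sg vs dual)


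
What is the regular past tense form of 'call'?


Apply rule: Add -ed. 'call' becomes 'called'.

called


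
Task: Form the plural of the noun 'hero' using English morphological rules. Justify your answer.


Apply rule: Add -es (consonant + o). 'hero' becomes 'heroes'.

heroes


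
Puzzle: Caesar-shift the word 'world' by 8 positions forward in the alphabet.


Shift each letter by 8: w -> e, o -> w, r -> z, l -> t, d -> l. Result: 'ewztl'.

ewztl


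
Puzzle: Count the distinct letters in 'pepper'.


Unique letters in 'pepper': {e, p, r} = 3 distinct letters.

3


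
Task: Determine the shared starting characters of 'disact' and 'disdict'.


Compare from the start: 3 characters match: 'dis'. Mismatch at position 4: 'a' vs 'd'.

dis


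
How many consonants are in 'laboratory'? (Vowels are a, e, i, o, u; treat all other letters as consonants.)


Consonants in 'laboratory': l, b, r, t, r, y = 6 consonants.

6


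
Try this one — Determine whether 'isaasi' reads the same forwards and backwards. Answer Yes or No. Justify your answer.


Forward: 'isaasi'
Reversed: 'isaasi'
They are identical.

Yes


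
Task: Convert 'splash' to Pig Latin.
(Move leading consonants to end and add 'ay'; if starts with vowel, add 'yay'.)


'splash': move consonant cluster 'spl' to end and add 'ay': 'ashsplay'.

ashsplay


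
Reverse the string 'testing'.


Reverse 'testing' character by character: 'gnitset'.

gnitset


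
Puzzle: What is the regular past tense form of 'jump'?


Apply rule: Add -ed. 'jump' becomes 'jumped'.

jumped


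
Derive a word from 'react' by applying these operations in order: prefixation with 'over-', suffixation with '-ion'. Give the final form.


Step 1: Add prefix 'over-' to 'react' = 'overreact'
Step 2: Add suffix '-ion' to 'overreact' = 'overreaction'

overreaction


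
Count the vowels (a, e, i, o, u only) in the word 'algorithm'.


Vowels in 'algorithm': a, o, i = 3 vowels.

3


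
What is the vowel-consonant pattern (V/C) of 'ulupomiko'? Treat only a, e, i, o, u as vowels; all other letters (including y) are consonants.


Letter mapping: u = V, l = C, u = V, p = C, o = V, m = C, i = V, k = C, o = V.

VCVCVCVCV


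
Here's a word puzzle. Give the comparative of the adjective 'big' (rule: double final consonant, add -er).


Apply comparative formation (double final consonant, add -er): 'big' -> 'bigger'.

bigger


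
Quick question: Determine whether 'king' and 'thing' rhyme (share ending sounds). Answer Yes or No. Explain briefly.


Rime (stressed vowel + following sounds) of 'king': -ing = /ɪŋ/
Rime of 'thing': -ing = /ɪŋ/
/ɪŋ/ and /ɪŋ/ are the same ending sound, so the words rhyme.

Yes


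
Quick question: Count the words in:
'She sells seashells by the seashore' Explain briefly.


Split into words: She | sells | seashells | by | the | seashore = 6 words.

6


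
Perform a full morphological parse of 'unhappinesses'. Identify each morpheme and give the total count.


Step 1: Identify prefix: 'un' (meaning: not/reverse)
Step 2: Identify root: 'happy'
Step 3: Identify suffix(es): 'ness, es'
Decomposition: un- (prefix: not/reverse) + happy (root) + -ness (suffix: state of) + -es (plural)
Total morphemes: 4

4 morphemes (un- (prefix: not/reverse) + happy (root) + -ness (suffix: state of) + -es (plural))


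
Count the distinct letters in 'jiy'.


Unique letters in 'jiy': {i, j, y} = 3 distinct letters.

3


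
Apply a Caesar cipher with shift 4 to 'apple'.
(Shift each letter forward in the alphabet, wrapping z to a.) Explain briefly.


Shift each letter by 4: a -> e, p -> t, p -> t, l -> p, e -> i. Result: 'ettpi'.

ettpi


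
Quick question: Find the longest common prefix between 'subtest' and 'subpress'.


Compare from the start: 3 characters match: 'sub'. Mismatch at position 4: 't' vs 'p'.

sub


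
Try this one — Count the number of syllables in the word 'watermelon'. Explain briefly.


Break 'watermelon' into syllables: wa-ter-mel-on -> wa | ter | mel | on = 4 syllables

4 syllables


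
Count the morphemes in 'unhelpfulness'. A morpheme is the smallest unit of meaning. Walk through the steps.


Decomposition: un- (prefix) + help (root) + -ful (suffix) + -ness (suffix) = 4 morpheme(s)

4 morphemes


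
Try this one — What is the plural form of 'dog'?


Apply rule: Add -s. 'dog' becomes 'dogs'.

dogs


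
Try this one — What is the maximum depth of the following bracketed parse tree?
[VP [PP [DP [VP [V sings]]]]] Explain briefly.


Count bracket nesting levels:
'[' at pos 0: depth = 1
'[' at pos 4: depth = 2
'[' at pos 8: depth = 3
'[' at pos 12: depth = 4
'[' at pos 16: depth = 5
Maximum depth reached: 5

5


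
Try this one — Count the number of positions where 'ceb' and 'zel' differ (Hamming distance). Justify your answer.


Alignment:
Position 1: 'c' vs 'z' = DIFFER
Position 2: 'e' vs 'e' = match
Position 3: 'b' vs 'l' = DIFFER
Total differences: 2

2


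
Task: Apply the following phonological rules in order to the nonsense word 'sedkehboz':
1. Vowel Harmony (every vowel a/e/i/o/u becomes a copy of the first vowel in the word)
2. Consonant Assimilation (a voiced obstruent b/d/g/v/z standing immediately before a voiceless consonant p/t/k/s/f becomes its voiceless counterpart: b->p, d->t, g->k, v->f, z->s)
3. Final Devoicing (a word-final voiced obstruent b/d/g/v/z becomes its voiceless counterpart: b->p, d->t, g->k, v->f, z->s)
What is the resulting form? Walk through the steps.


Starting form: 'sedkehboz'
Rule 1: Vowel Harmony: all vowels become 'e' (matching first vowel). 'sedkehboz' -> 'sedkehbez'
Rule 2: Consonant Assimilation: voiced obstruent before voiceless consonant becomes voiceless ('dk' -> 'tk'). 'sedkehbez' -> 'setkehbez'
Rule 3: Final Devoicing: word-final voiced obstruent 'z' becomes voiceless 's'. 'setkehbez' -> 'setkehbes'
Final form: 'setkehbes'

setkehbes


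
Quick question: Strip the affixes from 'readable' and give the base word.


Remove suffix '-able' from 'readable' to get root 'read'.

read


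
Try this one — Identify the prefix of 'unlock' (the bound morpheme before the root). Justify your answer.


The word 'unlock' = 'un' (prefix) + 'lock' (root). The prefix is 'un'.

un


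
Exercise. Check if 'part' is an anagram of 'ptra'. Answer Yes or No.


Sorted letters of 'part': 'aprt'
Sorted letters of 'ptra': 'aprt'
They match.

Yes


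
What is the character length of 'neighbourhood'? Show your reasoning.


Spell out 'neighbourhood' and number each letter: n(1), e(2), i(3), g(4), h(5), b(6), o(7), u(8), r(9), h(10), o(11), o(12), d(13). Total: 13 letters.

13


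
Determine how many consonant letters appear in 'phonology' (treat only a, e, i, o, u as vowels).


Consonants in 'phonology': p, h, n, l, g, y = 6 consonants.

6


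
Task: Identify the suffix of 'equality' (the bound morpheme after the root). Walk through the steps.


The word 'equality' = 'equal' (root) + '-ity' (suffix). The suffix is '-ity'.

ity


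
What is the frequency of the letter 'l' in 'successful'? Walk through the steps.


Letter 'l' in 'successful': found at position(s) 10 = 1 occurrence(s).

1


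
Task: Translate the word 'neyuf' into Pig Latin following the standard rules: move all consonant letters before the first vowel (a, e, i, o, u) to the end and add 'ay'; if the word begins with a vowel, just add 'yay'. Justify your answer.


'neyuf': move consonant cluster 'n' to end and add 'ay': 'eyufnay'.

eyufnay


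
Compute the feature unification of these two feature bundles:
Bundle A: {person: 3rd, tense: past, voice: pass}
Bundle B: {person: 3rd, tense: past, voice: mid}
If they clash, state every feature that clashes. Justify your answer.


Compare features:
person: A=3rd vs B=3rd -> unified: 3rd
tense: A=past vs B=past -> unified: past
voice: A=pass vs B=mid -> CLASH
Clash detected on feature 'voice' (pass vs mid); unification fails.

CLASH on 'voice' (pass vs mid)


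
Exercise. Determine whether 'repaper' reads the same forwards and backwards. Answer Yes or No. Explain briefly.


Forward: 'repaper'
Reversed: 'repaper'
They are identical.

Yes


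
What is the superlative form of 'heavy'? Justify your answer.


Apply superlative formation (consonant + y: change y to i, add -est): 'heavy' -> 'heaviest'.

heaviest


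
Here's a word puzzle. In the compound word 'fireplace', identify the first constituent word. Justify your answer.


Split 'fireplace' into 'fire' + 'place'. The first part is 'fire'.

fire


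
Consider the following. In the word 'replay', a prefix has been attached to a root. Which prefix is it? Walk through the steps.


The word 'replay' = 're' (prefix) + 'play' (root). The prefix is 're'.

re


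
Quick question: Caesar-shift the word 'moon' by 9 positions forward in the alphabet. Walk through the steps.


Shift each letter by 9: m -> v, o -> x, o -> x, n -> w. Result: 'vxxw'.

vxxw


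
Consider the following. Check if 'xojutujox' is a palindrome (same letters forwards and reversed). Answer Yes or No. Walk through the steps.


Forward: 'xojutujox'
Reversed: 'xojutujox'
They are identical.

Yes


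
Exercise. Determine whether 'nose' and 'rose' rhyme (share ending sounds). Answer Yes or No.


Rime (stressed vowel + following sounds) of 'nose': -ose = /oʊz/
Rime of 'rose': -ose = /oʊz/
/oʊz/ and /oʊz/ are the same ending sound, so the words rhyme.

Yes


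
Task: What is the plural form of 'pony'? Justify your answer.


Apply rule: Change -y to -ies (consonant + y). 'pony' becomes 'ponies'.

ponies


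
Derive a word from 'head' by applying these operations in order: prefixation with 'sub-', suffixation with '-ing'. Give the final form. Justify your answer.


Step 1: Add prefix 'sub-' to 'head' = 'subhead'
Step 2: Add suffix '-ing' to 'subhead' = 'subheading'

subheading


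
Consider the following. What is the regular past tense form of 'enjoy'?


Apply rule: Add -ed. 'enjoy' becomes 'enjoyed'.

enjoyed


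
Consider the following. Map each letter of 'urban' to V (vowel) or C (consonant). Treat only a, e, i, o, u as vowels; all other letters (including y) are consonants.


Letter mapping: u = V, r = C, b = C, a = V, n = C.

VCCVC


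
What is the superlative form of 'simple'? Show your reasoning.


Apply superlative formation (ends in e: add -st): 'simple' -> 'simplest'.

simplest


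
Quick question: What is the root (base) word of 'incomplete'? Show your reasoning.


Remove prefix 'in' from 'incomplete' to get root 'complete'.

complete


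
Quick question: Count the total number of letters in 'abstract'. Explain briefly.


Spell out 'abstract' and number each letter: a(1), b(2), s(3), t(4), r(5), a(6), c(7), t(8). Total: 8 letters.

8


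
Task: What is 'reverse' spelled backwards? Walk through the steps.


Reverse 'reverse' character by character: 'esrever'.

esrever


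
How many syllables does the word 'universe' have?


Break 'universe' into syllables: u-ni-verse -> u | ni | verse = 3 syllables

3 syllables


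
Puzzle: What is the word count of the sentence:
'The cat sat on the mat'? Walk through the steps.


Split into words: The | cat | sat | on | the | mat = 6 words.

6


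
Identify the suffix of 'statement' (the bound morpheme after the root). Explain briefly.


The word 'statement' = 'state' (root) + '-ment' (suffix). The suffix is '-ment'.

ment


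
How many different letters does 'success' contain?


Unique letters in 'success': {c, e, s, u} = 4 distinct letters.

4


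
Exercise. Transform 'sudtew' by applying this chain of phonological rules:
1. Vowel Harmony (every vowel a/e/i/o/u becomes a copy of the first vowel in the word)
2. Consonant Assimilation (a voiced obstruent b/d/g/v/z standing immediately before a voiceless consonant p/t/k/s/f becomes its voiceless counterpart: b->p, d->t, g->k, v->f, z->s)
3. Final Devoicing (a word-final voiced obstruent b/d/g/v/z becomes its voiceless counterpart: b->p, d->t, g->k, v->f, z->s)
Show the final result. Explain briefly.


Starting form: 'sudtew'
Rule 1: Vowel Harmony: all vowels become 'u' (matching first vowel). 'sudtew' -> 'sudtuw'
Rule 2: Consonant Assimilation: voiced obstruent before voiceless consonant becomes voiceless ('dt' -> 'tt'). 'sudtuw' -> 'suttuw'
Rule 3: Final Devoicing: final consonant 'w' is not one of the voiced obstruents b/d/g/v/z. No change.
Final form: 'suttuw'

suttuw


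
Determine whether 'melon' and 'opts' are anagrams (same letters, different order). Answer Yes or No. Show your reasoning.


Sorted letters of 'melon': 'elmno'
Sorted letters of 'opts': 'opst'
They do not match.

No


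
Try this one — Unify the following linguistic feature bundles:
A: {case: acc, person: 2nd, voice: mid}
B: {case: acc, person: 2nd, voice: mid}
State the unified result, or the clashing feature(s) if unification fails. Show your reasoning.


Compare features:
case: A=acc vs B=acc -> unified: acc
person: A=2nd vs B=2nd -> unified: 2nd
voice: A=mid vs B=mid -> unified: mid
No clashes found.

Unified: {case: acc, person: 2nd, voice: mid}


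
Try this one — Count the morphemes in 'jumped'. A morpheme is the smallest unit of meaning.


Decomposition: jump (root) + -ed (suffix) = 2 morpheme(s)

2 morphemes


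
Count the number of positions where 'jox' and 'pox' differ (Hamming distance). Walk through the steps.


Alignment:
Position 1: 'j' vs 'p' = DIFFER
Position 2: 'o' vs 'o' = match
Position 3: 'x' vs 'x' = match
Total differences: 1

1


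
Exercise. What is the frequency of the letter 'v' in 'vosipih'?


Letter 'v' in 'vosipih': found at position(s) 1 = 1 occurrence(s).

1


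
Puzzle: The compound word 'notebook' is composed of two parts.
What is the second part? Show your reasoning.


Split 'notebook' into 'note' + 'book'. The second part is 'book'.

book


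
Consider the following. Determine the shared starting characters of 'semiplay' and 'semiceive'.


Compare from the start: 4 characters match: 'semi'. Mismatch at position 5: 'p' vs 'c'.

semi


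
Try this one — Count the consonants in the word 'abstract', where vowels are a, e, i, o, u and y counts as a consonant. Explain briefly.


Consonants in 'abstract': b, s, t, r, c, t = 6 consonants.

6


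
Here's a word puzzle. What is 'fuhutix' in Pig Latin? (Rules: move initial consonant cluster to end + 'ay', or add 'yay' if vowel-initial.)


'fuhutix': move consonant cluster 'f' to end and add 'ay': 'uhutixfay'.

uhutixfay


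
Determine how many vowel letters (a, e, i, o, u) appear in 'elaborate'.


Vowels in 'elaborate': e, a, o, a, e = 5 vowels.

5


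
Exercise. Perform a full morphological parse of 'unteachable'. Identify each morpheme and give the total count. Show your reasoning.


Step 1: Identify prefix: 'un' (meaning: not/reverse)
Step 2: Identify root: 'teach'
Step 3: Identify suffix(es): 'able'
Decomposition: un- (prefix: not/reverse) + teach (root) + -able (suffix: capable of)
Total morphemes: 3

3 morphemes (un- (prefix: not/reverse) + teach (root) + -able (suffix: capable of))


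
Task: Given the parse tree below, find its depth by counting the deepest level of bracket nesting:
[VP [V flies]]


Count bracket nesting levels:
'[' at pos 0: depth = 1
'[' at pos 4: depth = 2
Maximum depth reached: 2

2


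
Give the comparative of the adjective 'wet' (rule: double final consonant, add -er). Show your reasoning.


Apply comparative formation (double final consonant, add -er): 'wet' -> 'wetter'.

wetter


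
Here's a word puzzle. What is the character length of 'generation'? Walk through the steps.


Spell out 'generation' and number each letter: g(1), e(2), n(3), e(4), r(5), a(6), t(7), i(8), o(9), n(10). Total: 10 letters.

10


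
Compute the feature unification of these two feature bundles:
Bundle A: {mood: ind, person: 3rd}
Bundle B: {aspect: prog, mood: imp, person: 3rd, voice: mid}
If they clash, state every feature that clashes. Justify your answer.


Compare features:
aspect: A=_ vs B=prog -> unified: prog
mood: A=ind vs B=imp -> CLASH
person: A=3rd vs B=3rd -> unified: 3rd
voice: A=_ vs B=mid -> unified: mid
Clash detected on feature 'mood' (ind vs imp); unification fails.

CLASH on 'mood' (ind vs imp)


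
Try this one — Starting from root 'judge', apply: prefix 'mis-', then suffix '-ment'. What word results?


Step 1: Add prefix 'mis-' to 'judge' = 'misjudge'
Step 2: Add suffix '-ment' to 'misjudge' = 'misjudgment'

misjudgment


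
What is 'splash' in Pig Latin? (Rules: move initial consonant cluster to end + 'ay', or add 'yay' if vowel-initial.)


'splash': move consonant cluster 'spl' to end and add 'ay': 'ashsplay'.

ashsplay


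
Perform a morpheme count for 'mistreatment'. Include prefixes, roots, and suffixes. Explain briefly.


Decomposition: mis- (prefix) + treat (root) + -ment (suffix) = 3 morpheme(s)

3 morphemes


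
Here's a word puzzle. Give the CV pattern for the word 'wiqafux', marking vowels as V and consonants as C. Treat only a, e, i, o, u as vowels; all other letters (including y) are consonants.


Letter mapping: w = C, i = V, q = C, a = V, f = C, u = V, x = C.

CVCVCVC


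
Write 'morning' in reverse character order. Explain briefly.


Reverse 'morning' character by character: 'gninrom'.

gninrom


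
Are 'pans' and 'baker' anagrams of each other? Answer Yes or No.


Sorted letters of 'pans': 'anps'
Sorted letters of 'baker': 'abekr'
They do not match.

No


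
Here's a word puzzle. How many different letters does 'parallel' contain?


Unique letters in 'parallel': {a, e, l, p, r} = 5 distinct letters.

5


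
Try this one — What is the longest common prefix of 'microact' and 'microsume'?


Compare from the start: 5 characters match: 'micro'. Mismatch at position 6: 'a' vs 's'.

micro


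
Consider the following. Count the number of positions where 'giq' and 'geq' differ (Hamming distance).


Alignment:
Position 1: 'g' vs 'g' = match
Position 2: 'i' vs 'e' = DIFFER
Position 3: 'q' vs 'q' = match
Total differences: 1

1


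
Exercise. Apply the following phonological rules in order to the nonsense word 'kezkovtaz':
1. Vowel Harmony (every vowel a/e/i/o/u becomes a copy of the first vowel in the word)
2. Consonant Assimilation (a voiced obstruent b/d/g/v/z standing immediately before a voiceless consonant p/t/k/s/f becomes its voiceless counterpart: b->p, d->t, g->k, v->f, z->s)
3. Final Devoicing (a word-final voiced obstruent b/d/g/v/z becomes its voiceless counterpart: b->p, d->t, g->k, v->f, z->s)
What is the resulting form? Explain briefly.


Starting form: 'kezkovtaz'
Rule 1: Vowel Harmony: all vowels become 'e' (matching first vowel). 'kezkovtaz' -> 'kezkevtez'
Rule 2: Consonant Assimilation: voiced obstruent before voiceless consonant becomes voiceless ('zk' -> 'sk', 'vt' -> 'ft'). 'kezkevtez' -> 'keskeftez'
Rule 3: Final Devoicing: word-final voiced obstruent 'z' becomes voiceless 's'. 'keskeftez' -> 'keskeftes'
Final form: 'keskeftes'

keskeftes


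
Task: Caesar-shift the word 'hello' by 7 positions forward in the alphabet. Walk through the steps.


Shift each letter by 7: h -> o, e -> l, l -> s, l -> s, o -> v. Result: 'olssv'.

olssv


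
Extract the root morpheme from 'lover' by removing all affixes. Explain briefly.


Remove suffix '-er' from 'lover' to get root 'love'.

love


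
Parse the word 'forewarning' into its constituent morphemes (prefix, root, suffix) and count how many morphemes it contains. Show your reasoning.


Step 1: Identify prefix: 'fore' (meaning: before/front)
Step 2: Identify root: 'warn'
Step 3: Identify suffix(es): 'ing'
Decomposition: fore- (prefix: before/front) + warn (root) + -ing (suffix: ongoing action)
Total morphemes: 3

3 morphemes (fore- (prefix: before/front) + warn (root) + -ing (suffix: ongoing action))


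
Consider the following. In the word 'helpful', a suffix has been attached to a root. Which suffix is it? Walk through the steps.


The word 'helpful' = 'help' (root) + '-ful' (suffix). The suffix is '-ful'.

ful


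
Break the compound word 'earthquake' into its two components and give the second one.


Split 'earthquake' into 'earth' + 'quake'. The second part is 'quake'.

quake


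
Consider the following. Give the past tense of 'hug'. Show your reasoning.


Apply rule: Double final consonant and add -ed. 'hug' becomes 'hugged'.

hugged


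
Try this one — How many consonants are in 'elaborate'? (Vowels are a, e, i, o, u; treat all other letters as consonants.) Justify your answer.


Consonants in 'elaborate': l, b, r, t = 4 consonants.

4


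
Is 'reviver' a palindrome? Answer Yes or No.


Forward: 'reviver'
Reversed: 'reviver'
They are identical.

Yes


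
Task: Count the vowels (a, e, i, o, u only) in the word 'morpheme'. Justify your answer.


Vowels in 'morpheme': o, e, e = 3 vowels.

3


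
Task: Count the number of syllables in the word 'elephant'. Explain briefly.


Break 'elephant' into syllables: el-e-phant -> el | e | phant = 3 syllables

3 syllables


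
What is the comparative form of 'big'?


Apply comparative formation (double final consonant, add -er): 'big' -> 'bigger'.

bigger


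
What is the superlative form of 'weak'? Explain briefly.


Apply superlative formation (add -est): 'weak' -> 'weakest'.

weakest


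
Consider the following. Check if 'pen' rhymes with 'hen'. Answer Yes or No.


Rime (stressed vowel + following sounds) of 'pen': -en = /ɛn/
Rime of 'hen': -en = /ɛn/
/ɛn/ and /ɛn/ are the same ending sound, so the words rhyme.

Yes


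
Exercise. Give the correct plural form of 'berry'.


Apply rule: Change -y to -ies (consonant + y). 'berry' becomes 'berries'.

berries


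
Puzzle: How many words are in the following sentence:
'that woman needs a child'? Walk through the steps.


Split into words: that | woman | needs | a | child = 5 words.

5


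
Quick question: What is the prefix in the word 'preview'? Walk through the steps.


The word 'preview' = 'pre' (prefix) + 'view' (root). The prefix is 'pre'.

pre


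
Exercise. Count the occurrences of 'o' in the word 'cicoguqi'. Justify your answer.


Letter 'o' in 'cicoguqi': found at position(s) 4 = 1 occurrence(s).

1


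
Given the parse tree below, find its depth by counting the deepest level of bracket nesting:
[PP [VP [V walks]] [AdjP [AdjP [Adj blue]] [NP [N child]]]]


Count bracket nesting levels:
'[' at pos 0: depth = 1
'[' at pos 4: depth = 2
'[' at pos 8: depth = 3
'[' at pos 19: depth = 2
'[' at pos 25: depth = 3
'[' at pos 31: depth = 4
'[' at pos 43: depth = 3
'[' at pos 47: depth = 4
Maximum depth reached: 4

4


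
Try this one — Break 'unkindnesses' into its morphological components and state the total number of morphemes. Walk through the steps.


Step 1: Identify prefix: 'un' (meaning: not/reverse)
Step 2: Identify root: 'kind'
Step 3: Identify suffix(es): 'ness, es'
Decomposition: un- (prefix: not/reverse) + kind (root) + -ness (suffix: state of) + -es (plural)
Total morphemes: 4

4 morphemes (un- (prefix: not/reverse) + kind (root) + -ness (suffix: state of) + -es (plural))


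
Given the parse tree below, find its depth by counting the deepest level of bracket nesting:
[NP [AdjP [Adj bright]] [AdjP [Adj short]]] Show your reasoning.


Count bracket nesting levels:
'[' at pos 0: depth = 1
'[' at pos 4: depth = 2
'[' at pos 10: depth = 3
'[' at pos 24: depth = 2
'[' at pos 30: depth = 3
Maximum depth reached: 3

3


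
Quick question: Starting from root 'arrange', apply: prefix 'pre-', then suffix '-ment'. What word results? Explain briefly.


Step 1: Add prefix 'pre-' to 'arrange' = 'prearrange'
Step 2: Add suffix '-ment' to 'prearrange' = 'prearrangement'

prearrangement


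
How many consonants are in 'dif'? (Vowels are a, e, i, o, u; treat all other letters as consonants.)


Consonants in 'dif': d, f = 2 consonants.

2


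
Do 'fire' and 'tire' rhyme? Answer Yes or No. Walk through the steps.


Rime (stressed vowel + following sounds) of 'fire': -ire = /aɪər/
Rime of 'tire': -ire = /aɪər/
/aɪər/ and /aɪər/ are the same ending sound, so the words rhyme.

Yes


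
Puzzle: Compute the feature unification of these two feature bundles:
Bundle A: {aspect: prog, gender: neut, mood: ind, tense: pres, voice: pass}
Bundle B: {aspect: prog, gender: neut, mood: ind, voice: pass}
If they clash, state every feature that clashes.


Compare features:
aspect: A=prog vs B=prog -> unified: prog
gender: A=neut vs B=neut -> unified: neut
mood: A=ind vs B=ind -> unified: ind
tense: A=pres vs B=_ -> unified: pres
voice: A=pass vs B=pass -> unified: pass
No clashes found.

Unified: {aspect: prog, gender: neut, mood: ind, tense: pres, voice: pass}


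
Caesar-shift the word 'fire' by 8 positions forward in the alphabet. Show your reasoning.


Shift each letter by 8: f -> n, i -> q, r -> z, e -> m. Result: 'nqzm'.

nqzm


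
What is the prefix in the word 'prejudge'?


The word 'prejudge' = 'pre' (prefix) + 'judge' (root). The prefix is 'pre'.

pre


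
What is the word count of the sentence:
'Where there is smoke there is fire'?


Split into words: Where | there | is | smoke | there | is | fire = 7 words.

7


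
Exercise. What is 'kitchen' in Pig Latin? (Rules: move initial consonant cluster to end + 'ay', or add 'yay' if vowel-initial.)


'kitchen': move consonant cluster 'k' to end and add 'ay': 'itchenkay'.

itchenkay


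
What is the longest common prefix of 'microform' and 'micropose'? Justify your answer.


Compare from the start: 5 characters match: 'micro'. Mismatch at position 6: 'f' vs 'p'.

micro


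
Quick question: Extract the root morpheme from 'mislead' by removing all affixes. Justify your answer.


Remove prefix 'mis' from 'mislead' to get root 'lead'.

lead


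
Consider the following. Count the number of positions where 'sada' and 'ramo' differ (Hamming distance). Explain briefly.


Alignment:
Position 1: 's' vs 'r' = DIFFER
Position 2: 'a' vs 'a' = match
Position 3: 'd' vs 'm' = DIFFER
Position 4: 'a' vs 'o' = DIFFER
Total differences: 3

3


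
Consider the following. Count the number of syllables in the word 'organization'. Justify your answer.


Break 'organization' into syllables: or-gan-i-za-tion -> or | gan | i | za | tion = 5 syllables

5 syllables
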